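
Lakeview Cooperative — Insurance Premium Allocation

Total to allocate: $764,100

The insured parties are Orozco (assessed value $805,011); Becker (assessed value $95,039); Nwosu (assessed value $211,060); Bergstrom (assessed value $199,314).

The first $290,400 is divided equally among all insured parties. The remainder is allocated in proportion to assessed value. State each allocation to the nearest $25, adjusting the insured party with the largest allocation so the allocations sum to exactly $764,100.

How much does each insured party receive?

Equal tier: $290,400 ÷ 4 = $72,600 apiece.
Remainder $473,700 by assessed value (total 1,310,424): Orozco 291,000.25 → $291,000; Becker 34,355.27 → $34,350; Nwosu 76,295.25 → $76,300; Bergstrom 72,049.23 → $72,050.
Totals: Orozco $72,600 + $291,000 = $363,600; Becker $72,600 + $34,350 = $106,950; Nwosu $72,600 + $76,300 = $148,900; Bergstrom $72,600 + $72,050 = $144,650.

Orozco: $363,600; Becker: $106,950; Nwosu: $148,900; Bergstrom: $144,650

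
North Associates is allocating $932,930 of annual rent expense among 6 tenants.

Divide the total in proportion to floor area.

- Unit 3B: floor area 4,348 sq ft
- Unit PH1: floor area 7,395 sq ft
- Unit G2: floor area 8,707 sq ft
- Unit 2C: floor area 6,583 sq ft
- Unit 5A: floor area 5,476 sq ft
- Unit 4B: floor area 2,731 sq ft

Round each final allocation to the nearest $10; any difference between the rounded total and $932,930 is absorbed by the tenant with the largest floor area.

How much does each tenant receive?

Unit 3B: $115,110 | Unit PH1: $195,770 | Unit G2: $230,500 | Unit 2C: $174,280 | Unit 5A: $144,970 | Unit 4B: $72,300

Combined floor area = 35,240.
Unrounded shares: Unit 3B 4,348/35,240 × $932,930 = 115,107.25; Unit PH1 7,395/35,240 × $932,930 = 195,772.34; Unit G2 8,707/35,240 × $932,930 = 230,505.72; Unit 2C 6,583/35,240 × $932,930 = 174,275.77; Unit 5A 5,476/35,240 × $932,930 = 144,969.49; Unit 4B 2,731/35,240 × $932,930 = 72,299.43.
After rounding ($10): Unit 3B $115,110; Unit PH1 $195,770; Unit G2 $230,510; Unit 2C $174,280; Unit 5A $144,970; Unit 4B $72,300. Sum = $932,940.
Difference $932,930 − $932,940 = −$10 applied to largest floor area (Unit G2): Unit G2 becomes $230,500.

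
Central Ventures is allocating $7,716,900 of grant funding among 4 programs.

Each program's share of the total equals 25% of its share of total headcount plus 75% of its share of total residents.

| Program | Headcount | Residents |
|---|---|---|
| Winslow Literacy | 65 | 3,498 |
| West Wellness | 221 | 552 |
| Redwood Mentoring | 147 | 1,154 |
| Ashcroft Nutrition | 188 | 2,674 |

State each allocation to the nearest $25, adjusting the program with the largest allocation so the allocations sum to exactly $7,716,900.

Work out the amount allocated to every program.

Winslow Literacy: $2,771,775; West Wellness: $1,092,100; Redwood Mentoring: $1,304,475; Ashcroft Nutrition: $2,548,550

Headcount total 621; residents total 7,878.
Blended shares (25% headcount + 75% residents): Winslow Literacy 0.3592; West Wellness 0.1415; Redwood Mentoring 0.1690; Ashcroft Nutrition 0.3303.
Pro-rata amounts: Winslow Literacy 2,771,782.89; West Wellness 1,092,101.96; Redwood Mentoring 1,304,477.53; Ashcroft Nutrition 2,548,537.62.
Rounded to nearest $25: Winslow Literacy $2,771,775; West Wellness $1,092,100; Redwood Mentoring $1,304,475; Ashcroft Nutrition $2,548,550. Sum = $7,716,900.
No rounding difference to absorb.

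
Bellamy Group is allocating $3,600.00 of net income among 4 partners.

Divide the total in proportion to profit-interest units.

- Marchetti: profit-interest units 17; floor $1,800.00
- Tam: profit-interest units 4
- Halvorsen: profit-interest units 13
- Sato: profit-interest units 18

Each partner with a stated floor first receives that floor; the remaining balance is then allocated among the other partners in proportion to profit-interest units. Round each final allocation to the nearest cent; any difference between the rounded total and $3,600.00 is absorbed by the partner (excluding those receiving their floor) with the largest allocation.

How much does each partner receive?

Fund the minimums — Marchetti $1,800.00. Residual $1,800.00.
Residual split over remaining profit-interest units 35: Tam 205.7143 → $205.71; Halvorsen 668.5714 → $668.57; Sato 925.7143 → $925.71.
Rounding difference +$0.01 applied to Sato → $925.72.

Marchetti: $1,800.00 · Tam: $205.71 · Halvorsen: $668.57 · Sato: $925.72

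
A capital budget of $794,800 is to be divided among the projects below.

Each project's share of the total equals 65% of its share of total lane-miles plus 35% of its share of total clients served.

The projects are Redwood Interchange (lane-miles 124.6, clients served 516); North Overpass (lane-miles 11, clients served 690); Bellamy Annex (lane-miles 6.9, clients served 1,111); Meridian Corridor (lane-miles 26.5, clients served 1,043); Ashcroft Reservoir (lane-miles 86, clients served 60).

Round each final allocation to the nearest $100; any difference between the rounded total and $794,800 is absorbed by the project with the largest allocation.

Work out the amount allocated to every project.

Totals — lane-miles 255, clients served 3,420.
Composite weights (65% lane-miles + 35% clients served): Redwood Interchange 0.3704; North Overpass 0.0987; Bellamy Annex 0.1313; Meridian Corridor 0.1743; Ashcroft Reservoir 0.2254.
Unrounded shares: Redwood Interchange 294,405.73; North Overpass 78,409.60; Bellamy Annex 104,346.96; Meridian Corridor 138,524.73; Ashcroft Reservoir 179,112.98.
Rounded to nearest $100: Redwood Interchange $294,400; North Overpass $78,400; Bellamy Annex $104,300; Meridian Corridor $138,500; Ashcroft Reservoir $179,100. Sum = $794,700.
Difference $794,800 − $794,700 = +$100 applied to largest allocation (Redwood Interchange): Redwood Interchange becomes $294,500.

Redwood Interchange: $294,500 · North Overpass: $78,400 · Bellamy Annex: $104,300 · Meridian Corridor: $138,500 · Ashcroft Reservoir: $179,100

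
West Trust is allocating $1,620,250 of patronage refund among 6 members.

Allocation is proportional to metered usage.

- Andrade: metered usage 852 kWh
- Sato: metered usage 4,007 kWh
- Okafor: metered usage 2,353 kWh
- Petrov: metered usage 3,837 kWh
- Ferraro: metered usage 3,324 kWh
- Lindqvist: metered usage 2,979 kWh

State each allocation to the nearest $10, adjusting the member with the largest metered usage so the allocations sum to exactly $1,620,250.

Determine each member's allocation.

Andrade: $79,560 | Sato: $374,150 | Okafor: $219,710 | Petrov: $358,280 | Ferraro: $310,380 | Lindqvist: $278,170

Metered usage total: 852 + 4,007 + 2,353 + 3,837 + 3,324 + 2,979 = 17,352.
Pro-rata amounts: Andrade 79,555.84; Sato 374,155.24; Okafor 219,712.32; Petrov 358,281.42; Ferraro 310,379.84; Lindqvist 278,165.33.
Rounded to nearest $10: Andrade $79,560; Sato $374,160; Okafor $219,710; Petrov $358,280; Ferraro $310,380; Lindqvist $278,170. Sum = $1,620,260.
Difference $1,620,250 − $1,620,260 = −$10 applied to largest metered usage (Sato): Sato becomes $374,150.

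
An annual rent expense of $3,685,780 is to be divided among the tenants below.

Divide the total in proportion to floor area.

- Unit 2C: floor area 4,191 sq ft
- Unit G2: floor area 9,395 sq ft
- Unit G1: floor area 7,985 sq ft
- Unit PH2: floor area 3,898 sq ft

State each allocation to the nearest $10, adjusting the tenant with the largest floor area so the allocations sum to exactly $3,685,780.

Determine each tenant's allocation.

Sum of floor area: 4,191 + 9,395 + 7,985 + 3,898 = 25,469.
Unrounded shares: Unit 2C 606,506.10; Unit G2 1,359,609.84; Unit G1 1,155,559.83; Unit PH2 564,104.22.
After rounding ($10): Unit 2C $606,510; Unit G2 $1,359,610; Unit G1 $1,155,560; Unit PH2 $564,100. Sum = $3,685,780.
No rounding difference to absorb.

Unit 2C: $606,510 | Unit G2: $1,359,610 | Unit G1: $1,155,560 | Unit PH2: $564,100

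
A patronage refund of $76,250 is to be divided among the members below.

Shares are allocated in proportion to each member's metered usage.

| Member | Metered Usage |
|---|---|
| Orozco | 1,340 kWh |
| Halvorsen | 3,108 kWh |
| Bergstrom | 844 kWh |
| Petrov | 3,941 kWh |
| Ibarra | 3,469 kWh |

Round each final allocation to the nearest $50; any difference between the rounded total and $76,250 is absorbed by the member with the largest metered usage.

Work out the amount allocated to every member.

Orozco: $8,050 · Halvorsen: $18,650 · Bergstrom: $5,050 · Petrov: $23,700 · Ibarra: $20,800

Combined metered usage = 12,702.
Unrounded shares: Orozco 1,340/12,702 × $76,250 = 8,044.01; Halvorsen 3,108/12,702 × $76,250 = 18,657.30; Bergstrom 844/12,702 × $76,250 = 5,066.52; Petrov 3,941/12,702 × $76,250 = 23,657.79; Ibarra 3,469/12,702 × $76,250 = 20,824.38.
At nearest $50: Orozco $8,050; Halvorsen $18,650; Bergstrom $5,050; Petrov $23,650; Ibarra $20,800. Sum = $76,200.
Difference $76,250 − $76,200 = +$50 applied to largest metered usage (Petrov): Petrov becomes $23,700.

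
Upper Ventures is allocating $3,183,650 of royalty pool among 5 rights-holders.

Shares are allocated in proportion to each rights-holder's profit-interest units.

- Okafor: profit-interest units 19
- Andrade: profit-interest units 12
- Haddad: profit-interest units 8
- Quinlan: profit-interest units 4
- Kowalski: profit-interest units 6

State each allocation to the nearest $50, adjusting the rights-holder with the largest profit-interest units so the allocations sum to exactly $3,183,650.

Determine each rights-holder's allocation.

Profit-interest units total: 19 + 12 + 8 + 4 + 6 = 49.
Raw shares: Okafor 1,234,476.53; Andrade 779,669.39; Haddad 519,779.59; Quinlan 259,889.80; Kowalski 389,834.69.
At nearest $50: Okafor $1,234,500; Andrade $779,650; Haddad $519,800; Quinlan $259,900; Kowalski $389,850. Sum = $3,183,700.
Difference $3,183,650 − $3,183,700 = −$50 applied to largest profit-interest units (Okafor): Okafor becomes $1,234,450.

Okafor: $1,234,450 · Andrade: $779,650 · Haddad: $519,800 · Quinlan: $259,900 · Kowalski: $389,850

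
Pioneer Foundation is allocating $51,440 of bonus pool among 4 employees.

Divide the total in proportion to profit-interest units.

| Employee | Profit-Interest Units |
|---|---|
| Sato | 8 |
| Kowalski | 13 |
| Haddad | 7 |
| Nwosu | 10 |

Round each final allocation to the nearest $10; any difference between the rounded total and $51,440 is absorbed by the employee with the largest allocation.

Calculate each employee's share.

Sato: $10,830; Kowalski: $17,590; Haddad: $9,480; Nwosu: $13,540

Profit-interest units total: 38.
Raw shares: Sato 8/38 × $51,440 = 10,829.47; Kowalski 13/38 × $51,440 = 17,597.89; Haddad 7/38 × $51,440 = 9,475.79; Nwosu 10/38 × $51,440 = 13,536.84.
After rounding ($10): Sato $10,830; Kowalski $17,600; Haddad $9,480; Nwosu $13,540. Sum = $51,450.
Difference $51,440 − $51,450 = −$10 applied to largest allocation (Kowalski): Kowalski becomes $17,590.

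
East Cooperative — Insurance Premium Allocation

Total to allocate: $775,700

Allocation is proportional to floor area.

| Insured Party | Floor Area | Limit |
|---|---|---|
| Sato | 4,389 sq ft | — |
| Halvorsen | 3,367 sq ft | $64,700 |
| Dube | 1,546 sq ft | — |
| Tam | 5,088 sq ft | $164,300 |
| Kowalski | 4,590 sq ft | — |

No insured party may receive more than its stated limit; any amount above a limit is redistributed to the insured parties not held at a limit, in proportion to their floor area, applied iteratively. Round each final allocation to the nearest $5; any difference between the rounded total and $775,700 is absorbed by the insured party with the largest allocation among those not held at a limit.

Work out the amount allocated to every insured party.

Sato: $227,980 | Halvorsen: $64,700 | Dube: $80,305 | Tam: $164,300 | Kowalski: $238,415

Combined floor area = 18,980.
Proportional shares (ignoring caps): Sato 179,375.52; Halvorsen 137,607.05; Dube 63,183.99; Tam 207,943.18; Kowalski 187,590.25.
Held at cap: Halvorsen ($64,700), Tam ($164,300); balance $546,700 reallocated over remaining floor area 10,525.
Shares after redistribution: Sato 227,977.80 → $227,980; Dube 80,303.87 → $80,305; Kowalski 238,418.34 → $238,420.
Rounding difference −$5 applied to Kowalski → $238,415.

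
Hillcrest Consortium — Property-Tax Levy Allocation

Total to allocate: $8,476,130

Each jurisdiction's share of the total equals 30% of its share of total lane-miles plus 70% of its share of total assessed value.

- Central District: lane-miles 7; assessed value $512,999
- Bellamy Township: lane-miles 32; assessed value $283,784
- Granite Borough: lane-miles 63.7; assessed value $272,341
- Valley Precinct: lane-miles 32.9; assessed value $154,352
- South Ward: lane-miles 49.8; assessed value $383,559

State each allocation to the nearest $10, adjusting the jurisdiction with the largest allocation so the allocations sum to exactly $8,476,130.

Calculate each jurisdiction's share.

Totals — lane-miles 185.4, assessed value 1,607,035.
Blended shares (30% lane-miles + 70% assessed value): Central District 0.2348; Bellamy Township 0.1754; Granite Borough 0.2217; Valley Precinct 0.1205; South Ward 0.2477.
Pro-rata amounts: Central District 1,990,037.85; Bellamy Township 1,486,644.79; Granite Borough 1,879,175.23; Valley Precinct 1,021,116.24; South Ward 2,099,155.89.
After rounding ($10): Central District $1,990,040; Bellamy Township $1,486,640; Granite Borough $1,879,180; Valley Precinct $1,021,120; South Ward $2,099,160. Sum = $8,476,140.
Difference $8,476,130 − $8,476,140 = −$10 applied to largest allocation (South Ward): South Ward becomes $2,099,150.

Central District: $1,990,040 | Bellamy Township: $1,486,640 | Granite Borough: $1,879,180 | Valley Precinct: $1,021,120 | South Ward: $2,099,150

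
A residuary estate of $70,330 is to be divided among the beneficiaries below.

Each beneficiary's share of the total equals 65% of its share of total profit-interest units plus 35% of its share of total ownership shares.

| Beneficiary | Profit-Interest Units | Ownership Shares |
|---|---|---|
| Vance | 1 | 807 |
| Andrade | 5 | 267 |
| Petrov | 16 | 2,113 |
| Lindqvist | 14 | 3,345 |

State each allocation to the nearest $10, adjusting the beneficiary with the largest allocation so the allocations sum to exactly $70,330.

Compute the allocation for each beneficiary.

Vance: $4,310 · Andrade: $7,360 · Petrov: $28,280 · Lindqvist: $30,380

Totals — profit-interest units 36, ownership shares 6,532.
Combined weights (65% profit-interest units + 35% ownership shares): Vance 0.0613; Andrade 0.1046; Petrov 0.4021; Lindqvist 0.4320.
Pro-rata amounts: Vance 4,310.98; Andrade 7,355.41; Petrov 28,280.29; Lindqvist 30,383.32.
Rounded to nearest $10: Vance $4,310; Andrade $7,360; Petrov $28,280; Lindqvist $30,380. Sum = $70,330.
No rounding difference to absorb.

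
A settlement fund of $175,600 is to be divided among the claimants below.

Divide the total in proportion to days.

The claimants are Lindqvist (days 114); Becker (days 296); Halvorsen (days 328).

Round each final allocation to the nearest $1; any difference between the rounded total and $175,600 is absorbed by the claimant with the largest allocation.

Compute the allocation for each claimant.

Days total: 738.
Raw shares: Lindqvist 114/738 × $175,600 = 27,125.20; Becker 296/738 × $175,600 = 70,430.35; Halvorsen 328/738 × $175,600 = 78,044.44.
After rounding ($1): Lindqvist $27,125; Becker $70,430; Halvorsen $78,044. Sum = $175,599.
Difference $175,600 − $175,599 = +$1 applied to largest allocation (Halvorsen): Halvorsen becomes $78,045.

Lindqvist: $27,125 | Becker: $70,430 | Halvorsen: $78,045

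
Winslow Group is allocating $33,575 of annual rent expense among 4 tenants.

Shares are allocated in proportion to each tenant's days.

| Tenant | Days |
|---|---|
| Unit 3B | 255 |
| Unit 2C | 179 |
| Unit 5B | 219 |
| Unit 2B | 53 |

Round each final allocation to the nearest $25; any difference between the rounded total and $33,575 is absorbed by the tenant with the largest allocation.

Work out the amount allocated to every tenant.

Days total: 706.
Pro-rata amounts: Unit 3B 255/706 × $33,575 = 12,126.95; Unit 2C 179/706 × $33,575 = 8,512.64; Unit 5B 219/706 × $33,575 = 10,414.91; Unit 2B 53/706 × $33,575 = 2,520.50.
Rounded to nearest $25: Unit 3B $12,125; Unit 2C $8,525; Unit 5B $10,425; Unit 2B $2,525. Sum = $33,600.
Difference $33,575 − $33,600 = −$25 applied to largest allocation (Unit 3B): Unit 3B becomes $12,100.

Unit 3B: $12,100 · Unit 2C: $8,525 · Unit 5B: $10,425 · Unit 2B: $2,525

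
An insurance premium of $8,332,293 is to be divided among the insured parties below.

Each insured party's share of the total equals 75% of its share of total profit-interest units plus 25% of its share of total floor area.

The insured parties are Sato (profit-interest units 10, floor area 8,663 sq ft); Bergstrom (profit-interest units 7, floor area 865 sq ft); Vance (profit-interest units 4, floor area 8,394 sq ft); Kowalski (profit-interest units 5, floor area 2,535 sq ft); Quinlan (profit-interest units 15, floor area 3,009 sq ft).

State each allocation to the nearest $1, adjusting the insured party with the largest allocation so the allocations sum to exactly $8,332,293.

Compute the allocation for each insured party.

Sato: $2,293,213 | Bergstrom: $1,143,726 | Vance: $1,354,814 | Kowalski: $987,132 | Quinlan: $2,553,408

Totals — profit-interest units 41, floor area 23,466.
Combined weights (75% profit-interest units + 25% floor area): Sato 0.2752; Bergstrom 0.1373; Vance 0.1626; Kowalski 0.1185; Quinlan 0.3064.
Raw shares: Sato 2,293,213.13; Bergstrom 1,143,725.88; Vance 1,354,814.08; Kowalski 987,131.53; Quinlan 2,553,408.38.
At nearest $1: Sato $2,293,213; Bergstrom $1,143,726; Vance $1,354,814; Kowalski $987,132; Quinlan $2,553,408. Sum = $8,332,293.
Rounded total matches; no reconciliation needed.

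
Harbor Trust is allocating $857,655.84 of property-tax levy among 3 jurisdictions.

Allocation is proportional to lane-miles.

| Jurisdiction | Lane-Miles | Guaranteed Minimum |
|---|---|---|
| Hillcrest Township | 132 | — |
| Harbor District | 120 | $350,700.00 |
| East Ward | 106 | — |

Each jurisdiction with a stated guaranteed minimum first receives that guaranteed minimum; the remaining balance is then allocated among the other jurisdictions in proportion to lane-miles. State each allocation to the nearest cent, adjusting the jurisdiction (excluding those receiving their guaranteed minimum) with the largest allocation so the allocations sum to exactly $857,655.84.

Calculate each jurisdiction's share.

Minimums first: Harbor District $350,700.00. Remaining pool $506,955.84.
Remaining pool split over remaining lane-miles 238: Hillcrest Township 281,168.7852 → $281,168.79; East Ward 225,787.0548 → $225,787.05.

Hillcrest Township: $281,168.79 · Harbor District: $350,700.00 · East Ward: $225,787.05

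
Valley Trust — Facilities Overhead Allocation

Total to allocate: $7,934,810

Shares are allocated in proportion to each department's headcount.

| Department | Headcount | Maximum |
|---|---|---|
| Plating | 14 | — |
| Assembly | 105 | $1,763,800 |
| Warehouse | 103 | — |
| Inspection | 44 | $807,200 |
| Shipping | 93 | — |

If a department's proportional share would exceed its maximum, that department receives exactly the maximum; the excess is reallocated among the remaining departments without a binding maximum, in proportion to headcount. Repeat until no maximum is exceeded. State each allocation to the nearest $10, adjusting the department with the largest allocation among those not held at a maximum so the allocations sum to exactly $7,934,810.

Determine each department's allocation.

Plating: $357,590; Assembly: $1,763,800; Warehouse: $2,630,820; Inspection: $807,200; Shipping: $2,375,400

Sum of headcount: 359.
Proportional shares (ignoring caps): Plating 309,435.49; Assembly 2,320,766.16; Warehouse 2,276,561.09; Inspection 972,511.53; Shipping 2,055,535.74.
Held at cap: Assembly ($1,763,800), Inspection ($807,200); residual $5,363,810 reallocated over remaining headcount 210.
Remaining shares: Plating 357,587.33 → $357,590; Warehouse 2,630,821.10 → $2,630,820; Shipping 2,375,401.57 → $2,375,400.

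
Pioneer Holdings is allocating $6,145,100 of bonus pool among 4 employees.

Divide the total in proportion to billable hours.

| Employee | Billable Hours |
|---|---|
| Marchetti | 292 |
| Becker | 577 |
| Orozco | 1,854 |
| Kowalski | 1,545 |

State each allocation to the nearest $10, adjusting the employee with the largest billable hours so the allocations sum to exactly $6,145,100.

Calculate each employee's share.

Sum of billable hours: 4,268.
Pro-rata amounts: Marchetti 292/4,268 × $6,145,100 = 420,423.90; Becker 577/4,268 × $6,145,100 = 830,769.14; Orozco 1,854/4,268 × $6,145,100 = 2,669,403.80; Kowalski 1,545/4,268 × $6,145,100 = 2,224,503.16.
After rounding ($10): Marchetti $420,420; Becker $830,770; Orozco $2,669,400; Kowalski $2,224,500. Sum = $6,145,090.
Difference $6,145,100 − $6,145,090 = +$10 applied to largest billable hours (Orozco): Orozco becomes $2,669,410.

Marchetti: $420,420; Becker: $830,770; Orozco: $2,669,410; Kowalski: $2,224,500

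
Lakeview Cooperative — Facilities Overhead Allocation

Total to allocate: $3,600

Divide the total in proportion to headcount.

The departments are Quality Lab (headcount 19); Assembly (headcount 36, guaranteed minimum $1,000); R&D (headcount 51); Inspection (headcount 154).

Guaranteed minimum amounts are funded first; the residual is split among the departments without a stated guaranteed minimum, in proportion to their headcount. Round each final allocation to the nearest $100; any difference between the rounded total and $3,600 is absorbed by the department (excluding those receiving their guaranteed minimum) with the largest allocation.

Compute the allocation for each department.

Quality Lab: $200 | Assembly: $1,000 | R&D: $600 | Inspection: $1,800

Minimums first: Assembly $1,000. Balance $2,600.
Balance split over remaining headcount 224: Quality Lab 220.54 → $200; R&D 591.96 → $600; Inspection 1,787.50 → $1,800.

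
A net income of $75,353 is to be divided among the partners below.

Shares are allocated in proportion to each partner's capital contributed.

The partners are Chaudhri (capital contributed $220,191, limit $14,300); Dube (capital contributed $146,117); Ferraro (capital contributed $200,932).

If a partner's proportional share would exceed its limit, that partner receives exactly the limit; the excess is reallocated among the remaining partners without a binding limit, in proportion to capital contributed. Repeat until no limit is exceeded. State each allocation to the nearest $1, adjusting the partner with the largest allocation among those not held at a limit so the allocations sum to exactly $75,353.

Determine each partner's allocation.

Chaudhri: $14,300 · Dube: $25,705 · Ferraro: $35,348

Sum of capital contributed: 567,240.
Pro-rata shares before constraints: Chaudhri 29,250.498; Dube 19,410.40; Ferraro 26,692.10.
Held at cap: Chaudhri ($14,300); balance $61,053 reallocated over remaining capital contributed 347,049.
Shares after redistribution: Dube 25,704.96 → $25,705; Ferraro 35,348.04 → $35,348.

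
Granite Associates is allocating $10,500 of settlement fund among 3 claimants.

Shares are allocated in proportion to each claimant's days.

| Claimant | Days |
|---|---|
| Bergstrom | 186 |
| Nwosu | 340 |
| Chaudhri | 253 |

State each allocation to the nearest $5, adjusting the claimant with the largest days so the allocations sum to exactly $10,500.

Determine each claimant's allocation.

Bergstrom: $2,505; Nwosu: $4,585; Chaudhri: $3,410

Total days = 186 + 340 + 253 = 779.
Raw shares: Bergstrom 2,507.06; Nwosu 4,582.80; Chaudhri 3,410.14.
After rounding ($5): Bergstrom $2,505; Nwosu $4,585; Chaudhri $3,410. Sum = $10,500.
Rounded total matches; no reconciliation needed.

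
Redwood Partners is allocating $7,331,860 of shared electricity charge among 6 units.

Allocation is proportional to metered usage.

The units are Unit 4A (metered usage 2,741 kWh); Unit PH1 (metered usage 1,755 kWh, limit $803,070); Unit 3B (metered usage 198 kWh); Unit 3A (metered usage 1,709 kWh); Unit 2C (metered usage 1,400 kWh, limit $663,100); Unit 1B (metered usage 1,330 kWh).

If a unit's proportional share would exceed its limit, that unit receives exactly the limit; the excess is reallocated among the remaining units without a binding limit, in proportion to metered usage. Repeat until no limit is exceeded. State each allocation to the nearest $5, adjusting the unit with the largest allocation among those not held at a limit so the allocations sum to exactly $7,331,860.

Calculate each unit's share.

Total metered usage = 9,133.
Proportional shares (ignoring caps): Unit 4A 2,200,441.07; Unit PH1 1,408,892.40; Unit 3B 158,951.96; Unit 3A 1,371,964.17; Unit 2C 1,123,902.77; Unit 1B 1,067,707.63.
Cap binds for Unit PH1 ($803,070), Unit 2C ($663,100); residual $5,865,690 reallocated over remaining metered usage 5,978.
Redistributed shares: Unit 4A 2,689,504.23 → $2,689,505; Unit 3B 194,280.13 → $194,280; Unit 3A 1,676,892.64 → $1,676,895; Unit 1B 1,305,013.00 → $1,305,015.
Rounding difference −$5 applied to Unit 4A → $2,689,500.

Unit 4A: $2,689,500 · Unit PH1: $803,070 · Unit 3B: $194,280 · Unit 3A: $1,676,895 · Unit 2C: $663,100 · Unit 1B: $1,305,015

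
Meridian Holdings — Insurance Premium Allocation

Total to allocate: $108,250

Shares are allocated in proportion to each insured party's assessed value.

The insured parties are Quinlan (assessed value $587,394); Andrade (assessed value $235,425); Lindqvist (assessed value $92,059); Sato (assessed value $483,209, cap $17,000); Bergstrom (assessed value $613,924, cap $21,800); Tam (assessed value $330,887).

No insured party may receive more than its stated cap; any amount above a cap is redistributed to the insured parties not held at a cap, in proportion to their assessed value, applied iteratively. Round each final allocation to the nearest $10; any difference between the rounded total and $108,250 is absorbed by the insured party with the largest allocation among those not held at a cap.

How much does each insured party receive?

Quinlan: $32,750; Andrade: $13,120; Lindqvist: $5,130; Sato: $17,000; Bergstrom: $21,800; Tam: $18,450

Combined assessed value = 2,342,898.
Unconstrained shares: Quinlan 27,139.64; Andrade 10,877.45; Lindqvist 4,253.44; Sato 22,325.93; Bergstrom 28,365.41; Tam 15,288.13.
Capped: Sato ($17,000), Bergstrom ($21,800); remaining pool $69,450 reallocated over remaining assessed value 1,245,765.
Remaining shares: Quinlan 32,746.56 → $32,750; Andrade 13,124.68 → $13,120; Lindqvist 5,132.19 → $5,130; Tam 18,446.58 → $18,450.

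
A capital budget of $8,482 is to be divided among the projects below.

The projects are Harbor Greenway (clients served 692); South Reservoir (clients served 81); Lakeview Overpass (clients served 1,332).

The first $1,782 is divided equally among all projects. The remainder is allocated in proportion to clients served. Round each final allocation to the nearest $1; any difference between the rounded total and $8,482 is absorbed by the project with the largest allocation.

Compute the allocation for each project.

Equal tier: $1,782 ÷ 3 = $594 apiece.
Remainder $6,700 by clients served (total 2,105): Harbor Greenway 2,202.57 → $2,203; South Reservoir 257.81 → $258; Lakeview Overpass 4,239.62 → $4,240.
Rounding difference −$1 on remainder applied to Lakeview Overpass.
Totals: Harbor Greenway $594 + $2,203 = $2,797; South Reservoir $594 + $258 = $852; Lakeview Overpass $594 + $4,239 = $4,833.

Harbor Greenway: $2,797 · South Reservoir: $852 · Lakeview Overpass: $4,833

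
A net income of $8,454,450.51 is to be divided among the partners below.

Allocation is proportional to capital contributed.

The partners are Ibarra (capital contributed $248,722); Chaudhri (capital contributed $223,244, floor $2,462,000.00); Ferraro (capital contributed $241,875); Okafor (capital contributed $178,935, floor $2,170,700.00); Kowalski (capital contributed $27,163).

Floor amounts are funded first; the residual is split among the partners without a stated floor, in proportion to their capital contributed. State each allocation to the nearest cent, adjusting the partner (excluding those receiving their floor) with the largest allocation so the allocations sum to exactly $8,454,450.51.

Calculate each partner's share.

Ibarra: $1,835,895.84 | Chaudhri: $2,462,000.00 | Ferraro: $1,785,355.97 | Okafor: $2,170,700.00 | Kowalski: $200,498.70

Fund the minimums — Chaudhri $2,462,000.00; Okafor $2,170,700.00. Remaining pool $3,821,750.51.
Remaining pool split over remaining capital contributed 517,760: Ibarra 1,835,895.8404 → $1,835,895.84; Ferraro 1,785,355.9653 → $1,785,355.97; Kowalski 200,498.7042 → $200,498.70.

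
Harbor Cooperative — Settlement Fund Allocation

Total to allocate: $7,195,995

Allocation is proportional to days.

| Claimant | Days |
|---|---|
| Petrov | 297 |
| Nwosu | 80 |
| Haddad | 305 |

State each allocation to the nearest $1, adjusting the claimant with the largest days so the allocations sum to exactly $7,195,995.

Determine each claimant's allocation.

Petrov: $3,133,740 | Nwosu: $844,105 | Haddad: $3,218,150

Combined days = 297 + 80 + 305 = 682.
Proportional shares: Petrov 3,133,739.76; Nwosu 844,104.99; Haddad 3,218,150.26.
Rounded to nearest $1: Petrov $3,133,740; Nwosu $844,105; Haddad $3,218,150. Sum = $7,195,995.
Sum already equals the total — no adjustment.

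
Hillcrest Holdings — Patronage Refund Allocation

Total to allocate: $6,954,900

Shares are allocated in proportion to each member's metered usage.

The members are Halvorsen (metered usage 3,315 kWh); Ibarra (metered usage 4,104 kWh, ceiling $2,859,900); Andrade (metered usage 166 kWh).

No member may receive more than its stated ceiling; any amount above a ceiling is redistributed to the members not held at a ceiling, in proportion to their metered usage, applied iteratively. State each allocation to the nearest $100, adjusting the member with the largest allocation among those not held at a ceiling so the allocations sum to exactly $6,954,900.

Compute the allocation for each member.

Halvorsen: $3,899,700 · Ibarra: $2,859,900 · Andrade: $195,300

Sum of metered usage: 7,585.
Pro-rata shares before constraints: Halvorsen 3,039,616.81; Ibarra 3,763,073.12; Andrade 152,210.07.
Capped: Ibarra ($2,859,900); residual $4,095,000 reallocated over remaining metered usage 3,481.
Shares after redistribution: Halvorsen 3,899,719.91 → $3,899,700; Andrade 195,280.09 → $195,300.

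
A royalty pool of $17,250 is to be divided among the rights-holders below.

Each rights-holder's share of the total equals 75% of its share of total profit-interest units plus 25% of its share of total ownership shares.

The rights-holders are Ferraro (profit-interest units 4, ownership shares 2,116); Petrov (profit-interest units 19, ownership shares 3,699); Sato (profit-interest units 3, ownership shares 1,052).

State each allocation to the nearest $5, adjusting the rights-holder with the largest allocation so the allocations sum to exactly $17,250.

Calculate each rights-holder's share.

Totals — profit-interest units 26, ownership shares 6,867.
Combined weights (75% profit-interest units + 25% ownership shares): Ferraro 0.1924; Petrov 0.6827; Sato 0.1248.
Unrounded shares: Ferraro 3,319.24; Petrov 11,777.31; Sato 2,153.45.
After rounding ($5): Ferraro $3,320; Petrov $11,775; Sato $2,155. Sum = $17,250.
Rounded total matches; no reconciliation needed.

Ferraro: $3,320 | Petrov: $11,775 | Sato: $2,155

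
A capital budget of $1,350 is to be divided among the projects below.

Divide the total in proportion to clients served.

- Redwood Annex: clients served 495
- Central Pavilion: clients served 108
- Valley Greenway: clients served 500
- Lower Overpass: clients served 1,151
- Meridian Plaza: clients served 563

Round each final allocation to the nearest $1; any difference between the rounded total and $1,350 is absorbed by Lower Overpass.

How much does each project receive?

Total clients served = 2,817.
Raw shares: Redwood Annex 495/2,817 × $1,350 = 237.22; Central Pavilion 108/2,817 × $1,350 = 51.76; Valley Greenway 500/2,817 × $1,350 = 239.62; Lower Overpass 1,151/2,817 × $1,350 = 551.60; Meridian Plaza 563/2,817 × $1,350 = 269.81.
Rounded to nearest $1: Redwood Annex $237; Central Pavilion $52; Valley Greenway $240; Lower Overpass $552; Meridian Plaza $270. Sum = $1,351.
Difference $1,350 − $1,351 = −$1 applied to Lower Overpass: Lower Overpass becomes $551.

Redwood Annex: $237 · Central Pavilion: $52 · Valley Greenway: $240 · Lower Overpass: $551 · Meridian Plaza: $270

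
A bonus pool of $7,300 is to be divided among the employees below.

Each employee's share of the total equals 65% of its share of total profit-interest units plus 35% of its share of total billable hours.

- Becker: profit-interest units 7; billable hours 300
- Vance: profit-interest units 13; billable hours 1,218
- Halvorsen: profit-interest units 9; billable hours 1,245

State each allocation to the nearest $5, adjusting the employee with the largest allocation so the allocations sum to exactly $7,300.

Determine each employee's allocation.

Profit-interest units total 29; billable hours total 2,763.
Combined weights (65% profit-interest units + 35% billable hours): Becker 0.1949; Vance 0.4457; Halvorsen 0.3594.
Unrounded shares: Becker 1,422.76; Vance 3,253.38; Halvorsen 2,623.86.
After rounding ($5): Becker $1,425; Vance $3,255; Halvorsen $2,625. Sum = $7,305.
Difference $7,300 − $7,305 = −$5 applied to largest allocation (Vance): Vance becomes $3,250.

Becker: $1,425; Vance: $3,250; Halvorsen: $2,625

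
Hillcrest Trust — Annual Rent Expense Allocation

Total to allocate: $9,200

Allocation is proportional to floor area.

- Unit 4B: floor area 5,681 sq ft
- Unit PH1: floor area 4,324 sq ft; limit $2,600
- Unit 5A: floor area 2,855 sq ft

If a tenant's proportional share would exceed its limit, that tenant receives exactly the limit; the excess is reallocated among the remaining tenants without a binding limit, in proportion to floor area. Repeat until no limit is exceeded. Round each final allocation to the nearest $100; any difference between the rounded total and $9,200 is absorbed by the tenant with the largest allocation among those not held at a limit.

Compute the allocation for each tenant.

Combined floor area = 12,860.
Proportional shares (ignoring caps): Unit 4B 4,064.17; Unit PH1 3,093.37; Unit 5A 2,042.46.
Cap binds for Unit PH1 ($2,600); balance $6,600 reallocated over remaining floor area 8,536.
Redistributed shares: Unit 4B 4,392.53 → $4,400; Unit 5A 2,207.47 → $2,200.

Unit 4B: $4,400; Unit PH1: $2,600; Unit 5A: $2,200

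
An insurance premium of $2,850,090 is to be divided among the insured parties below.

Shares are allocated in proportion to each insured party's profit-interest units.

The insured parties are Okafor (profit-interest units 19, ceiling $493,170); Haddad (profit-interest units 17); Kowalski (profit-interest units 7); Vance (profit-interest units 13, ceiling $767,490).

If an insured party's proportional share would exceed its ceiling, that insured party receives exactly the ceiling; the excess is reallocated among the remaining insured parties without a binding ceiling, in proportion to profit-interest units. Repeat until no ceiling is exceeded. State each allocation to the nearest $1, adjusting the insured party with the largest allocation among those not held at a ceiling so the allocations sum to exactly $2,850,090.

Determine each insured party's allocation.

Combined profit-interest units = 56.
Proportional shares (ignoring caps): Okafor 966,994.82; Haddad 865,205.89; Kowalski 356,261.25; Vance 661,628.04.
Capped: Okafor ($493,170); remaining pool $2,356,920 reallocated over remaining profit-interest units 37.
Capped: Vance ($767,490); remaining pool $1,589,430 reallocated over remaining profit-interest units 24.
Shares after redistribution: Haddad 1,125,846.25 → $1,125,846; Kowalski 463,583.75 → $463,584.

Okafor: $493,170 · Haddad: $1,125,846 · Kowalski: $463,584 · Vance: $767,490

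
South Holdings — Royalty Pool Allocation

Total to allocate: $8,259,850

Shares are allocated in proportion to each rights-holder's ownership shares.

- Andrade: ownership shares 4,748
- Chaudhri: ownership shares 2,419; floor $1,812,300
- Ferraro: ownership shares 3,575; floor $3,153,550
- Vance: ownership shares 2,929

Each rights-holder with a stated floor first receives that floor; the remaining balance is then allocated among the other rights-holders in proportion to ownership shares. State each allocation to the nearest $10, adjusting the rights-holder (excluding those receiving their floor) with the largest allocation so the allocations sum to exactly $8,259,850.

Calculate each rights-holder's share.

Guaranteed amounts: Chaudhri $1,812,300; Ferraro $3,153,550. Balance $3,294,000.
Balance split over remaining ownership shares 7,677: Andrade 2,037,242.67 → $2,037,240; Vance 1,256,757.33 → $1,256,760.

Andrade: $2,037,240; Chaudhri: $1,812,300; Ferraro: $3,153,550; Vance: $1,256,760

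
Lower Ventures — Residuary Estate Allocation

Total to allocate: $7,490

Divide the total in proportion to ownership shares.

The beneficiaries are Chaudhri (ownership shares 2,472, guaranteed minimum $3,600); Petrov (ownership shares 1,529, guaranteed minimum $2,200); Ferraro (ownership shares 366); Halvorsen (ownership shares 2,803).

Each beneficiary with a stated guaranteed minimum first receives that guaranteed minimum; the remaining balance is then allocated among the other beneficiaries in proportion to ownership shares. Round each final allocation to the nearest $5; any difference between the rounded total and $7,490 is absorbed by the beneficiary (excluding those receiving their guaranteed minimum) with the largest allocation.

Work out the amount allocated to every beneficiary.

Chaudhri: $3,600; Petrov: $2,200; Ferraro: $195; Halvorsen: $1,495

Fund the minimums — Chaudhri $3,600; Petrov $2,200. Balance $1,690.
Balance split over remaining ownership shares 3,169: Ferraro 195.18 → $195; Halvorsen 1,494.82 → $1,495.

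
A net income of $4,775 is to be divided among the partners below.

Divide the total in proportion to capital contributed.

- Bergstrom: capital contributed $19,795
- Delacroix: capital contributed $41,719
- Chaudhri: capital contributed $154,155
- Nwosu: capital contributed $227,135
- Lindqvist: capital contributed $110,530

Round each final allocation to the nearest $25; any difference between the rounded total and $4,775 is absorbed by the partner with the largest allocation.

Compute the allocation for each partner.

Bergstrom: $175 · Delacroix: $350 · Chaudhri: $1,325 · Nwosu: $1,975 · Lindqvist: $950

Total capital contributed = 553,334.
Unrounded shares: Bergstrom 19,795/553,334 × $4,775 = 170.82; Delacroix 41,719/553,334 × $4,775 = 360.01; Chaudhri 154,155/553,334 × $4,775 = 1,330.28; Nwosu 227,135/553,334 × $4,775 = 1,960.06; Lindqvist 110,530/553,334 × $4,775 = 953.82.
Rounded to nearest $25: Bergstrom $175; Delacroix $350; Chaudhri $1,325; Nwosu $1,950; Lindqvist $950. Sum = $4,750.
Difference $4,775 − $4,750 = +$25 applied to largest allocation (Nwosu): Nwosu becomes $1,975.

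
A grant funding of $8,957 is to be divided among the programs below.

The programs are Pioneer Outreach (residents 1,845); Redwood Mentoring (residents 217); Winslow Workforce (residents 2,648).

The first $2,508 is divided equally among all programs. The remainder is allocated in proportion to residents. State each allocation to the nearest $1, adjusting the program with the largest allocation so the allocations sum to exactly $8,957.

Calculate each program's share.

Equal tier: $2,508 ÷ 3 = $836 apiece.
Remainder $6,449 by residents (total 4,710): Pioneer Outreach 2,526.20 → $2,526; Redwood Mentoring 297.12 → $297; Winslow Workforce 3,625.68 → $3,626.
Totals: Pioneer Outreach $836 + $2,526 = $3,362; Redwood Mentoring $836 + $297 = $1,133; Winslow Workforce $836 + $3,626 = $4,462.

Pioneer Outreach: $3,362; Redwood Mentoring: $1,133; Winslow Workforce: $4,462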